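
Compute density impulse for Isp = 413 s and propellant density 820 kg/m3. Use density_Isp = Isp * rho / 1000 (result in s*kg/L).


rho*Isp = 413 * 820 / 1000 = 339 s*kg/L

339 s*kg/L


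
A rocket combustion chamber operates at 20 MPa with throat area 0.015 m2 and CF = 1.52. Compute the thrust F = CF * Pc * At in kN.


F = 1.52 * 20e6 * 0.015 = 456000.0 N = 456.0 kN

456.0 kN


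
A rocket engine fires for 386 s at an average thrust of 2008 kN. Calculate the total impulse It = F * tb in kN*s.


It = 2008 * 386 = 775088 kN*s

775088 kN*s


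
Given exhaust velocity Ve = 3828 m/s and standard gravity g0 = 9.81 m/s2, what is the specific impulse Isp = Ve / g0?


Isp = Ve / g0 = 3828 / 9.81 = 390.2 s

390.2 s


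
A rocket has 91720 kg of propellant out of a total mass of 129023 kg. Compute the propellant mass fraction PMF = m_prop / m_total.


PMF = 91720 / 129023 = 0.711

0.711


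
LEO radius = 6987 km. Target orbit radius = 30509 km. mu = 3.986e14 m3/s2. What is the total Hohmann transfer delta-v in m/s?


V1 = sqrt(mu/r1) = 7553.07 m/s
dV1 = V1*(sqrt(2*r2/(r1+r2)) - 1) = 2082.11 m/s
V2 = sqrt(mu/r2) = 3614.55 m/s
dV2 = V2*(1 - sqrt(2*r1/(r1+r2))) = 1407.96 m/s
Total dV = 3490 m/s

3490 m/s


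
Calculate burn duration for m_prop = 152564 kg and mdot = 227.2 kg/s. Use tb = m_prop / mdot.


tb = 152564 / 227.2 = 671.5 s

671.5 s


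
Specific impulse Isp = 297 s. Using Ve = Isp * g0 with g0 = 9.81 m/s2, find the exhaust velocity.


Ve = Isp * g0 = 297 * 9.81 = 2913.6 m/s

2913.6 m/s


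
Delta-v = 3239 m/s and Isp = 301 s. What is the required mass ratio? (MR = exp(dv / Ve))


Ve = 301 * 9.81 = 2952.81 m/s
MR = exp(3239 / 2952.81) = 2.995

2.995


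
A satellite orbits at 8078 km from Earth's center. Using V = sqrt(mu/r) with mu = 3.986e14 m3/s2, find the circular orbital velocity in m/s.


V = sqrt(3.986e14 / 8078000) = 7025 m/s

7025 m/s


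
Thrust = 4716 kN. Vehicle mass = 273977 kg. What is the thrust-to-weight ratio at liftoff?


TWR = 4716000 / (273977 * 9.81) = 1.75

1.75


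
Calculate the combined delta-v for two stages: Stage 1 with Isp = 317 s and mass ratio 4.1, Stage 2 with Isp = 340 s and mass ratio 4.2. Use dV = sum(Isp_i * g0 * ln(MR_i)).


dV1 = 317 * 9.81 * ln(4.1) = 4387.8 m/s
dV2 = 340 * 9.81 * ln(4.2) = 4786.6 m/s
Total dV = 4387.8 + 4786.6 = 9174.4 m/s ~ 9174 m/s

9174 m/s


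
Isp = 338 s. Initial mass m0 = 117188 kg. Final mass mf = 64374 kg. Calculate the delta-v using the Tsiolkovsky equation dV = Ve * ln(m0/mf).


Ve = 338 * 9.81 = 3315.78 m/s
dV = 3315.78 * ln(117188/64374) = 1986 m/s

1986 m/s


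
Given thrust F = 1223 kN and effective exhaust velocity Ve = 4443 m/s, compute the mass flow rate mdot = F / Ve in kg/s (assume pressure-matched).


mdot = F / Ve = 1223000 / 4443 = 275.3 kg/s

275.3 kg/s


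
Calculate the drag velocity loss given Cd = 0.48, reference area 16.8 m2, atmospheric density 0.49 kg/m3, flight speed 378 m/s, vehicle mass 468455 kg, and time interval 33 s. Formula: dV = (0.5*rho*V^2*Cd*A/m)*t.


D = 0.5 * 0.49 * 378^2 * 0.48 * 16.8 = 282293.06 N
a = 282293.06 / 468455 = 0.6026 m/s2
dV = 0.6026 * 33 = 19.9 m/s

19.9 m/s


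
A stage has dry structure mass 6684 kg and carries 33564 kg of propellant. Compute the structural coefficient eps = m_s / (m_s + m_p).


eps = 6684 / (6684 + 33564) = 0.1661

0.1661


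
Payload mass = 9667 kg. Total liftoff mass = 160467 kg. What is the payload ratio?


PR = 9667 / 160467 = 0.0602

0.0602


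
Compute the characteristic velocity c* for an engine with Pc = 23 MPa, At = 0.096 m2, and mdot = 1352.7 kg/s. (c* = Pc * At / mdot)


c* = 23e6 * 0.096 / 1352.7 = 1632 m/s

1632 m/s


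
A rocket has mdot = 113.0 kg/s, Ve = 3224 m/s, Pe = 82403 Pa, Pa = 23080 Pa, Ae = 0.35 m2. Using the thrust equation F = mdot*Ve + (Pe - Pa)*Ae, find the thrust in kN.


F = 113.0 * 3224 + (82403 - 23080) * 0.35 = 385075.0 N = 385.1 kN

385.1 kN


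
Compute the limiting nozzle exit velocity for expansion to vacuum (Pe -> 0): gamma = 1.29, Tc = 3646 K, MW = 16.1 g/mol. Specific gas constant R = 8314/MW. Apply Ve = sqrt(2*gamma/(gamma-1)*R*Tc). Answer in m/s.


R = 8314 / 16.1 = 516.4 J/(kg.K)
Ve = sqrt(2 * 1.29 / (1.29 - 1) * 516.4 * 3646) = 4093 m/s

4093 m/s


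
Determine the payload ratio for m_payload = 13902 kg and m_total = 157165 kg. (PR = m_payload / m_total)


PR = 13902 / 157165 = 0.0885

0.0885


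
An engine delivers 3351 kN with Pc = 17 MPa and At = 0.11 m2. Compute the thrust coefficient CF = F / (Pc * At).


CF = 3351000 / (17e6 * 0.11) = 1.79

1.79


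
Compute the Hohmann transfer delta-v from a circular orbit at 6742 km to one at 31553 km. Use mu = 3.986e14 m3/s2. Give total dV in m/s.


V1 = sqrt(mu/r1) = 7689.08 m/s
dV1 = V1*(sqrt(2*r2/(r1+r2)) - 1) = 2181.41 m/s
V2 = sqrt(mu/r2) = 3554.25 m/s
dV2 = V2*(1 - sqrt(2*r1/(r1+r2))) = 1445.2 m/s
Total dV = 3627 m/s

3627 m/s


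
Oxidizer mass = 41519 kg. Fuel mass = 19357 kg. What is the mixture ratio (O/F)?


MR = 41519 / 19357 = 2.14

2.14


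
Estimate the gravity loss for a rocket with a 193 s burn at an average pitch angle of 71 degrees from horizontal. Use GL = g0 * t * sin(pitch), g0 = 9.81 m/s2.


GL = 9.81 * 193 * sin(71 deg) = 1790 m/s

1790 m/s


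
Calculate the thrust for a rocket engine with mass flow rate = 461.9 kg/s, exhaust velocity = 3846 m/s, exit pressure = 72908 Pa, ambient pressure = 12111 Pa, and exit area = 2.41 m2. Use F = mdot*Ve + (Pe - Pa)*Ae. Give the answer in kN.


F = 461.9 * 3846 + (72908 - 12111) * 2.41 = 1.9230e+06 N = 1923.0 kN

1923.0 kN


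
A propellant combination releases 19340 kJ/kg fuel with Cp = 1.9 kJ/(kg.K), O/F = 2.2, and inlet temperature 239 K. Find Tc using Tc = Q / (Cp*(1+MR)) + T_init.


Tc = 19340 / (1.9 * (1 + 2.2)) + 239 = 3420 K

3420 K


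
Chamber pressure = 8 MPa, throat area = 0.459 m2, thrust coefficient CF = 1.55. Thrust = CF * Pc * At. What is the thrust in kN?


F = 1.55 * 8e6 * 0.459 = 5.6916e+06 N = 5691.6 kN

5691.6 kN


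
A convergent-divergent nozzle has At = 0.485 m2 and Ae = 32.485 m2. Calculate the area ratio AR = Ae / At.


AR = 32.485 / 0.485 = 67.0

67.0


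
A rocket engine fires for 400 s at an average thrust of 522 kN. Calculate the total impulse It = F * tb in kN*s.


It = 522 * 400 = 208800 kN*s

208800 kN*s


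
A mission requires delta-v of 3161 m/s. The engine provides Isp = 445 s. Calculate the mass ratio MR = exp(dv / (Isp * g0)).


Ve = 445 * 9.81 = 4365.45 m/s
MR = exp(3161 / 4365.45) = 2.063

2.063


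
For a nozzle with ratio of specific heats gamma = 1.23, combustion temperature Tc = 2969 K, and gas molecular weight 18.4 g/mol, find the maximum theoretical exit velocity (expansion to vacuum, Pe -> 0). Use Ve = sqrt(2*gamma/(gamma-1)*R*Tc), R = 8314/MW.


R = 8314 / 18.4 = 451.85 J/(kg.K)
Ve = sqrt(2 * 1.23 / (1.23 - 1) * 451.85 * 2969) = 3788 m/s

3788 m/s


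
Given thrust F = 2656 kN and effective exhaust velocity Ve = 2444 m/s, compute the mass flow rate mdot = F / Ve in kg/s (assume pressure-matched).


mdot = F / Ve = 2656000 / 2444 = 1086.7 kg/s

1086.7 kg/s


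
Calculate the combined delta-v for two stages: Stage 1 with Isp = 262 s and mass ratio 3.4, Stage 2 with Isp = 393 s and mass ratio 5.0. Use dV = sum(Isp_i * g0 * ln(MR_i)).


dV1 = 262 * 9.81 * ln(3.4) = 3145.4 m/s
dV2 = 393 * 9.81 * ln(5.0) = 6204.9 m/s
Total dV = 3145.4 + 6204.9 = 9350.3 m/s ~ 9350 m/s

9350 m/s


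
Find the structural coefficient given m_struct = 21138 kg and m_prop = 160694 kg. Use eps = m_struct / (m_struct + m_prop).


eps = 21138 / (21138 + 160694) = 0.1163

0.1163


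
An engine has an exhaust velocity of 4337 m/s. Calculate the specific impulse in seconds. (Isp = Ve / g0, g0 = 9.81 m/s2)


Isp = Ve / g0 = 4337 / 9.81 = 442.1 s

442.1 s


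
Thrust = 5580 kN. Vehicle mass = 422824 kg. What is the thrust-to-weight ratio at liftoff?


TWR = 5580000 / (422824 * 9.81) = 1.35

1.35


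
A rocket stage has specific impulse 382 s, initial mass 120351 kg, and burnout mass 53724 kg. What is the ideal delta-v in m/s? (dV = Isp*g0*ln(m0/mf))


Ve = 382 * 9.81 = 3747.42 m/s
dV = 3747.42 * ln(120351/53724) = 3022 m/s

3022 m/s


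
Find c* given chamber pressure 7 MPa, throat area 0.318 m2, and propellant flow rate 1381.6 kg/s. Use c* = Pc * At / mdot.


c* = 7e6 * 0.318 / 1381.6 = 1611 m/s

1611 m/s


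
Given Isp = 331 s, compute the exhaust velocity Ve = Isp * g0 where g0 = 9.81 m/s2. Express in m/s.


Ve = Isp * g0 = 331 * 9.81 = 3247.1 m/s

3247.1 m/s


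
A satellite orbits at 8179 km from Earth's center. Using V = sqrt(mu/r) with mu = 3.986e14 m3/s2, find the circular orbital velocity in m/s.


V = sqrt(3.986e14 / 8179000) = 6981 m/s

6981 m/s


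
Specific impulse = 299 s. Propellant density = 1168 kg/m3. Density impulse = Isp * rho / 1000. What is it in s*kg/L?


rho*Isp = 299 * 1168 / 1000 = 349 s*kg/L

349 s*kg/L


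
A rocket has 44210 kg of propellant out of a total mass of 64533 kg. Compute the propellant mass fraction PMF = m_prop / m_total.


PMF = 44210 / 64533 = 0.685

0.685


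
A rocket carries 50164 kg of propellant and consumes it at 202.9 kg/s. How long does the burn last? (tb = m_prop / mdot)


tb = 50164 / 202.9 = 247.2 s

247.2 s


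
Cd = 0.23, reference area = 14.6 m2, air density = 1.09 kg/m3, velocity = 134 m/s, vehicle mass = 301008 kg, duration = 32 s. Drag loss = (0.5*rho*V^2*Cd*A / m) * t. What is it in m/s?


D = 0.5 * 1.09 * 134^2 * 0.23 * 14.6 = 32861.46 N
a = 32861.46 / 301008 = 0.1092 m/s2
dV = 0.1092 * 32 = 3.5 m/s

3.5 m/s


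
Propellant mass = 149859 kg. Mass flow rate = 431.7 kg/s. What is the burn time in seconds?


tb = 149859 / 431.7 = 347.1 s

347.1 s


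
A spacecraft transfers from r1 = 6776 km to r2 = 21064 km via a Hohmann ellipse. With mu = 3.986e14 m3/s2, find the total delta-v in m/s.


V1 = sqrt(mu/r1) = 7669.76 m/s
dV1 = V1*(sqrt(2*r2/(r1+r2)) - 1) = 1765.04 m/s
V2 = sqrt(mu/r2) = 4350.09 m/s
dV2 = V2*(1 - sqrt(2*r1/(r1+r2))) = 1315.04 m/s
Total dV = 3080 m/s

3080 m/s


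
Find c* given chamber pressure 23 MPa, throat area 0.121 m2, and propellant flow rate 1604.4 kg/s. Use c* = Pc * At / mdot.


c* = 23e6 * 0.121 / 1604.4 = 1735 m/s

1735 m/s


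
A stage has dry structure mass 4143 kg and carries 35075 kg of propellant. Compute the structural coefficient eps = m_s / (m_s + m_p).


eps = 4143 / (4143 + 35075) = 0.1056

0.1056


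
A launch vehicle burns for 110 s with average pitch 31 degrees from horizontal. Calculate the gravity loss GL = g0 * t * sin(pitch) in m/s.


GL = 9.81 * 110 * sin(31 deg) = 556 m/s

556 m/s


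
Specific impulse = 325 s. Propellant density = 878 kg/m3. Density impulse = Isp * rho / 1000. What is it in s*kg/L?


rho*Isp = 325 * 878 / 1000 = 285 s*kg/L

285 s*kg/L


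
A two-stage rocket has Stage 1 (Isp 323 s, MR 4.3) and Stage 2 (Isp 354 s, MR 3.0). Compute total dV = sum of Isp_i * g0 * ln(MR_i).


dV1 = 323 * 9.81 * ln(4.3) = 4621.8 m/s
dV2 = 354 * 9.81 * ln(3.0) = 3815.2 m/s
Total dV = 4621.8 + 3815.2 = 8437.0 m/s ~ 8437 m/s

8437 m/s


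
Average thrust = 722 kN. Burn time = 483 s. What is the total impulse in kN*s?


It = 722 * 483 = 348726 kN*s

348726 kN*s


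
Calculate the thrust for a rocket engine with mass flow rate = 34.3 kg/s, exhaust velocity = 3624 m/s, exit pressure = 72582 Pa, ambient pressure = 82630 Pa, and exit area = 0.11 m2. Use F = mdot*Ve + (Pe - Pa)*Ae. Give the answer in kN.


F = 34.3 * 3624 + (72582 - 82630) * 0.11 = 123198.0 N = 123.2 kN

123.2 kN


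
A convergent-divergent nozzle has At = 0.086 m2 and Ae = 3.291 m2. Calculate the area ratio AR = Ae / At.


AR = 3.291 / 0.086 = 38.3

38.3


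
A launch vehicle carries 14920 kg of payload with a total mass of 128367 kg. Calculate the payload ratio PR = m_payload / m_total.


PR = 14920 / 128367 = 0.1162

0.1162


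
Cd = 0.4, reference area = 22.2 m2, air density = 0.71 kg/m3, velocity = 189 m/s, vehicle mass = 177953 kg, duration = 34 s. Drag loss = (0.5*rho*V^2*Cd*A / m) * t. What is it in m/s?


D = 0.5 * 0.71 * 189^2 * 0.4 * 22.2 = 112606.88 N
a = 112606.88 / 177953 = 0.6328 m/s2
dV = 0.6328 * 34 = 21.5 m/s

21.5 m/s


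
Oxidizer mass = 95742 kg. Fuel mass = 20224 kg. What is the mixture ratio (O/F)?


MR = 95742 / 20224 = 4.73

4.73


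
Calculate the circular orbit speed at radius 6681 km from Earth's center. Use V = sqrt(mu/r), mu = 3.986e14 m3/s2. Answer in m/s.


V = sqrt(3.986e14 / 6681000) = 7724 m/s

7724 m/s


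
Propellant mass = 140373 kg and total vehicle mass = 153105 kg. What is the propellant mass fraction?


PMF = 140373 / 153105 = 0.917

0.917


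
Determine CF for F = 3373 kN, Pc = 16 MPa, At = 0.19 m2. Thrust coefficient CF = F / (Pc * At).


CF = 3373000 / (16e6 * 0.19) = 1.11

1.11


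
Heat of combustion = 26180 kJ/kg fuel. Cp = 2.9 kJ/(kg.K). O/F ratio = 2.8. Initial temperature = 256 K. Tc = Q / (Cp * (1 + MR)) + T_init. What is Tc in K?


Tc = 26180 / (2.9 * (1 + 2.8)) + 256 = 2632 K

2632 K


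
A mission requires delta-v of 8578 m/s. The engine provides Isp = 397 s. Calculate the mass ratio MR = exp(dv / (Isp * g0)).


Ve = 397 * 9.81 = 3894.57 m/s
MR = exp(8578 / 3894.57) = 9.048

9.048


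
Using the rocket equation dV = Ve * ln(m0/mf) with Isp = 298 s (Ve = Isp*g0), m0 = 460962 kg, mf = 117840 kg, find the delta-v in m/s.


Ve = 298 * 9.81 = 2923.38 m/s
dV = 2923.38 * ln(460962/117840) = 3987 m/s

3987 m/s


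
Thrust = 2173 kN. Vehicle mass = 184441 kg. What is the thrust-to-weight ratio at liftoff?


TWR = 2173000 / (184441 * 9.81) = 1.2

1.2


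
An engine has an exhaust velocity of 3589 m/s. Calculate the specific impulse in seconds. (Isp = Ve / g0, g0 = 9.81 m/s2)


Isp = Ve / g0 = 3589 / 9.81 = 365.9 s

365.9 s


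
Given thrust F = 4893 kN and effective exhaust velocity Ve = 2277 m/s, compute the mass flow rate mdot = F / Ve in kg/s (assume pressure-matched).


mdot = F / Ve = 4893000 / 2277 = 2148.9 kg/s

2148.9 kg/s


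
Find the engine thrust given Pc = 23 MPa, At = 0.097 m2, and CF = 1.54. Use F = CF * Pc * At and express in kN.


F = 1.54 * 23e6 * 0.097 = 3.4357e+06 N = 3435.7 kN

3435.7 kN


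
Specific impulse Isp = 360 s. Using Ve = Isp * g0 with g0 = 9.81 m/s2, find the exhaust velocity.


Ve = Isp * g0 = 360 * 9.81 = 3531.6 m/s

3531.6 m/s


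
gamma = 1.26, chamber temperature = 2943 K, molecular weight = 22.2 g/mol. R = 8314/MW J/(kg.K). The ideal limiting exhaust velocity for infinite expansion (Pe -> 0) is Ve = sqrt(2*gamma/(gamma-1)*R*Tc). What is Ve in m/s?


R = 8314 / 22.2 = 374.5 J/(kg.K)
Ve = sqrt(2 * 1.26 / (1.26 - 1) * 374.5 * 2943) = 3268 m/s

3268 m/s


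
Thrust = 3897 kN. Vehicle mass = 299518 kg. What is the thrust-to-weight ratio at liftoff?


TWR = 3897000 / (299518 * 9.81) = 1.33

1.33


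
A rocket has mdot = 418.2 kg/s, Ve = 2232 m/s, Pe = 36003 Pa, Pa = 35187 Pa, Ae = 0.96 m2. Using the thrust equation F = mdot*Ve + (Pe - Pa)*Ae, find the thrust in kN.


F = 418.2 * 2232 + (36003 - 35187) * 0.96 = 934206.0 N = 934.2 kN

934.2 kN


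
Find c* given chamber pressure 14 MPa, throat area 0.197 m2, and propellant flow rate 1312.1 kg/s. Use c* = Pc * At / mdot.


c* = 14e6 * 0.197 / 1312.1 = 2102 m/s

2102 m/s


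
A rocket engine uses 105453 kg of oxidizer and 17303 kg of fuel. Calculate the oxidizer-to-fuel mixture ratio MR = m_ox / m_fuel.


MR = 105453 / 17303 = 6.09

6.09


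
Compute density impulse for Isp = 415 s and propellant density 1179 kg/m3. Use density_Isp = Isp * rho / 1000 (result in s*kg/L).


rho*Isp = 415 * 1179 / 1000 = 489 s*kg/L

489 s*kg/L


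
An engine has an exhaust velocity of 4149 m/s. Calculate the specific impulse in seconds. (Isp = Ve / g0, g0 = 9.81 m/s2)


Isp = Ve / g0 = 4149 / 9.81 = 422.9 s

422.9 s


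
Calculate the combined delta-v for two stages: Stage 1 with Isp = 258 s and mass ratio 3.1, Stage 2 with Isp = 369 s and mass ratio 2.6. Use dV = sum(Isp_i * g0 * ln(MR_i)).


dV1 = 258 * 9.81 * ln(3.1) = 2863.6 m/s
dV2 = 369 * 9.81 * ln(2.6) = 3458.8 m/s
Total dV = 2863.6 + 3458.8 = 6322.4 m/s ~ 6322 m/s

6322 m/s


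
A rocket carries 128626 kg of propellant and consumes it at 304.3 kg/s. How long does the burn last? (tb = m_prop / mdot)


tb = 128626 / 304.3 = 422.7 s

422.7 s


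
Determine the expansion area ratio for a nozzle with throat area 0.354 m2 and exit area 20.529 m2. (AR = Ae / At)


AR = 20.529 / 0.354 = 58.0

58.0


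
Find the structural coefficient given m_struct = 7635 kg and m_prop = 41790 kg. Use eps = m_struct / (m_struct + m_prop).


eps = 7635 / (7635 + 41790) = 0.1545

0.1545


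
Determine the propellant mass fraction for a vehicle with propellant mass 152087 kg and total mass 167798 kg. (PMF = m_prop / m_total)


PMF = 152087 / 167798 = 0.906

0.906


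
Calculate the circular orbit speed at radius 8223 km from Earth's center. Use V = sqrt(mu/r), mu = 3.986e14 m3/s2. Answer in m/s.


V = sqrt(3.986e14 / 8223000) = 6962 m/s

6962 m/s


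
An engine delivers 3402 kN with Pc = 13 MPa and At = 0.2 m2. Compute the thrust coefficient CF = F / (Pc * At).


CF = 3402000 / (13e6 * 0.2) = 1.31

1.31


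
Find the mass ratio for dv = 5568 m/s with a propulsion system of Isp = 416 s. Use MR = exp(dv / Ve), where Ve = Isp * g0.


Ve = 416 * 9.81 = 4080.96 m/s
MR = exp(5568 / 4080.96) = 3.913

3.913


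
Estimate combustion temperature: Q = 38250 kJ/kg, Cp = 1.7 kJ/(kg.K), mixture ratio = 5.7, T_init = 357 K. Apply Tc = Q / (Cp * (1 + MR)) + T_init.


Tc = 38250 / (1.7 * (1 + 5.7)) + 357 = 3715 K

3715 K


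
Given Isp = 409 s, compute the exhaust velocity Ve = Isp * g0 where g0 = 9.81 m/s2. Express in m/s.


Ve = Isp * g0 = 409 * 9.81 = 4012.3 m/s

4012.3 m/s


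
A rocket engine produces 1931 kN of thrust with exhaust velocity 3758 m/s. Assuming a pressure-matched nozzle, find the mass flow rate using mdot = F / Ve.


mdot = F / Ve = 1931000 / 3758 = 513.8 kg/s

513.8 kg/s


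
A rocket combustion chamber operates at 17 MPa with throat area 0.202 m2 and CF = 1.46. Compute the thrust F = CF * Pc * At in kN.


F = 1.46 * 17e6 * 0.202 = 5.0136e+06 N = 5013.6 kN

5013.6 kN


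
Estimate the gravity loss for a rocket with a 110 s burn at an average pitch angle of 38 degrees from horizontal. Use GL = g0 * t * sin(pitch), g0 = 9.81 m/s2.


GL = 9.81 * 110 * sin(38 deg) = 664 m/s

664 m/s


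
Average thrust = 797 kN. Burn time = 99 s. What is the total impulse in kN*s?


It = 797 * 99 = 78903 kN*s

78903 kN*s


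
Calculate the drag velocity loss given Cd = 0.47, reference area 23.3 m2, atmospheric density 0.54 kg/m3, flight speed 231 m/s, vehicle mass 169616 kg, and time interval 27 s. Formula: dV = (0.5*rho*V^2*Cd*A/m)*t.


D = 0.5 * 0.54 * 231^2 * 0.47 * 23.3 = 157776.2 N
a = 157776.2 / 169616 = 0.9302 m/s2
dV = 0.9302 * 27 = 25.1 m/s

25.1 m/s


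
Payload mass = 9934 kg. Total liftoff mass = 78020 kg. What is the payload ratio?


PR = 9934 / 78020 = 0.1273

0.1273


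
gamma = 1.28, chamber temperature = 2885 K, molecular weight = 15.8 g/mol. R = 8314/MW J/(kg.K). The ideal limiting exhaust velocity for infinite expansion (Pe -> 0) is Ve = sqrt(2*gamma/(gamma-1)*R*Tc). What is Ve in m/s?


R = 8314 / 15.8 = 526.2 J/(kg.K)
Ve = sqrt(2 * 1.28 / (1.28 - 1) * 526.2 * 2885) = 3726 m/s

3726 m/s


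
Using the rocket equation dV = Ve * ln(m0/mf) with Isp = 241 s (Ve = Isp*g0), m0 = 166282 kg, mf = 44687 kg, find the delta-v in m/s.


Ve = 241 * 9.81 = 2364.21 m/s
dV = 2364.21 * ln(166282/44687) = 3107 m/s

3107 m/s


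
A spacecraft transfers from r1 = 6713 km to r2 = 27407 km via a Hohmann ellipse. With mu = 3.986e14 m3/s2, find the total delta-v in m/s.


V1 = sqrt(mu/r1) = 7705.67 m/s
dV1 = V1*(sqrt(2*r2/(r1+r2)) - 1) = 2061.11 m/s
V2 = sqrt(mu/r2) = 3813.62 m/s
dV2 = V2*(1 - sqrt(2*r1/(r1+r2))) = 1421.37 m/s
Total dV = 3482 m/s

3482 m/s


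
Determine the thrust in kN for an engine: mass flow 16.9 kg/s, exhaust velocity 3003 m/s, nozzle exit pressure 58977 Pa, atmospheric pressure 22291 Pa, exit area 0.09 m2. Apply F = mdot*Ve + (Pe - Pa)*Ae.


F = 16.9 * 3003 + (58977 - 22291) * 0.09 = 54052.0 N = 54.1 kN

54.1 kN


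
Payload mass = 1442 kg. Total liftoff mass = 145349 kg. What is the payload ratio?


PR = 1442 / 145349 = 0.0099

0.0099


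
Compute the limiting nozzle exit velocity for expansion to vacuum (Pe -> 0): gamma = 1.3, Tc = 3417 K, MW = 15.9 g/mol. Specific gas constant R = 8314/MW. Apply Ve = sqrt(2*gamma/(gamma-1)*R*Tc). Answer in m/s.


R = 8314 / 15.9 = 522.89 J/(kg.K)
Ve = sqrt(2 * 1.3 / (1.3 - 1) * 522.89 * 3417) = 3935 m/s

3935 m/s


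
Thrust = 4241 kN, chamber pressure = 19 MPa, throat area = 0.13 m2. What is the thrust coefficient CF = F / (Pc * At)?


CF = 4241000 / (19e6 * 0.13) = 1.72

1.72


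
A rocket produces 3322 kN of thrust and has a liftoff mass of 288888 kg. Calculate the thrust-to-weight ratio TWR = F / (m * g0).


TWR = 3322000 / (288888 * 9.81) = 1.17

1.17


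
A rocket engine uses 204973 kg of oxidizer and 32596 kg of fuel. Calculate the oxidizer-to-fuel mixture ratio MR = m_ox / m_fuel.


MR = 204973 / 32596 = 6.29

6.29


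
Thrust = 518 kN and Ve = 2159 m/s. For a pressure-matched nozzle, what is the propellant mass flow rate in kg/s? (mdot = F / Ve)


mdot = F / Ve = 518000 / 2159 = 239.9 kg/s

239.9 kg/s


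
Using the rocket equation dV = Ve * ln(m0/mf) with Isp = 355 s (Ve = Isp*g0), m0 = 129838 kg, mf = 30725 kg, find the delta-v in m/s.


Ve = 355 * 9.81 = 3482.55 m/s
dV = 3482.55 * ln(129838/30725) = 5019 m/s

5019 m/s


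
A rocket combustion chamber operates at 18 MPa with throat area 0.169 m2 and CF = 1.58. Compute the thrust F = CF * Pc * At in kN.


F = 1.58 * 18e6 * 0.169 = 4.8064e+06 N = 4806.4 kN

4806.4 kN


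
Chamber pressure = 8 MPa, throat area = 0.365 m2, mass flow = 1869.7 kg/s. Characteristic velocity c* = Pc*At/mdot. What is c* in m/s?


c* = 8e6 * 0.365 / 1869.7 = 1562 m/s

1562 m/s


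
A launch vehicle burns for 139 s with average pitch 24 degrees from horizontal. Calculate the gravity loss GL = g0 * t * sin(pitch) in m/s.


GL = 9.81 * 139 * sin(24 deg) = 555 m/s

555 m/s


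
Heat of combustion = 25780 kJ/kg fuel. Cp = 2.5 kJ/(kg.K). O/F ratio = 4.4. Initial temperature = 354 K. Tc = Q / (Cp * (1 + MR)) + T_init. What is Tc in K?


Tc = 25780 / (2.5 * (1 + 4.4)) + 354 = 2264 K

2264 K


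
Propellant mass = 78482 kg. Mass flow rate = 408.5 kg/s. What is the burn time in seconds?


tb = 78482 / 408.5 = 192.1 s

192.1 s


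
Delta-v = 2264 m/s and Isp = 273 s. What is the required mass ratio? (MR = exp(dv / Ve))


Ve = 273 * 9.81 = 2678.13 m/s
MR = exp(2264 / 2678.13) = 2.329

2.329


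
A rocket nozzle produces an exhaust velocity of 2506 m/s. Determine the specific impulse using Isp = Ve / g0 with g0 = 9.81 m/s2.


Isp = Ve / g0 = 2506 / 9.81 = 255.5 s

255.5 s


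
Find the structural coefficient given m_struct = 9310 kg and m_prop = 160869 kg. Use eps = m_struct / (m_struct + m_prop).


eps = 9310 / (9310 + 160869) = 0.0547

0.0547


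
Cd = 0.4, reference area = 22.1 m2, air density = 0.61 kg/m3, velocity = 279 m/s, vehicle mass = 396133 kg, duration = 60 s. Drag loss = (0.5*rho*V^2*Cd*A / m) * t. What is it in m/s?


D = 0.5 * 0.61 * 279^2 * 0.4 * 22.1 = 209874.9 N
a = 209874.9 / 396133 = 0.5298 m/s2
dV = 0.5298 * 60 = 31.8 m/s

31.8 m/s


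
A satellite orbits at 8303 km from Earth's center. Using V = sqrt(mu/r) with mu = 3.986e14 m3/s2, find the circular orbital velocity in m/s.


V = sqrt(3.986e14 / 8303000) = 6929 m/s

6929 m/s


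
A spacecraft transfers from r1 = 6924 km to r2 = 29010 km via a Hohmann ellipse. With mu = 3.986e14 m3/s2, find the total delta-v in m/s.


V1 = sqrt(mu/r1) = 7587.35 m/s
dV1 = V1*(sqrt(2*r2/(r1+r2)) - 1) = 2053.74 m/s
V2 = sqrt(mu/r2) = 3706.76 m/s
dV2 = V2*(1 - sqrt(2*r1/(r1+r2))) = 1405.66 m/s
Total dV = 3459 m/s

3459 m/s


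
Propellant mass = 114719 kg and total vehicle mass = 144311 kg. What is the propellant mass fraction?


PMF = 114719 / 144311 = 0.795

0.795


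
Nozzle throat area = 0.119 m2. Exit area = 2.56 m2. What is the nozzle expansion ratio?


AR = 2.56 / 0.119 = 21.5

21.5


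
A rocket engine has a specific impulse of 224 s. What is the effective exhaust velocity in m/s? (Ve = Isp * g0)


Ve = Isp * g0 = 224 * 9.81 = 2197.4 m/s

2197.4 m/s


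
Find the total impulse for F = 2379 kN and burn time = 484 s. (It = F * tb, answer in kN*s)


It = 2379 * 484 = 1151436 kN*s

1151436 kN*s


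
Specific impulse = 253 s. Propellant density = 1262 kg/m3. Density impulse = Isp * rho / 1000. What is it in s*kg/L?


rho*Isp = 253 * 1262 / 1000 = 319 s*kg/L

319 s*kg/L


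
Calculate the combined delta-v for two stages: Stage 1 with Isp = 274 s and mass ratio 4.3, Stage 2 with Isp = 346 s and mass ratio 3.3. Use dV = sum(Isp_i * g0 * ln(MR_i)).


dV1 = 274 * 9.81 * ln(4.3) = 3920.7 m/s
dV2 = 346 * 9.81 * ln(3.3) = 4052.5 m/s
Total dV = 3920.7 + 4052.5 = 7973.2 m/s ~ 7973 m/s

7973 m/s


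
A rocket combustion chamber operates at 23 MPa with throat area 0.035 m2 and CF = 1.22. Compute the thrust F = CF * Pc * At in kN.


F = 1.22 * 23e6 * 0.035 = 982100.0 N = 982.1 kN

982.1 kN


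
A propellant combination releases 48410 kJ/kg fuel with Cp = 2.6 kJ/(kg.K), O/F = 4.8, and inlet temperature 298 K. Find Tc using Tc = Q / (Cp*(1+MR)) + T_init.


Tc = 48410 / (2.6 * (1 + 4.8)) + 298 = 3508 K

3508 K


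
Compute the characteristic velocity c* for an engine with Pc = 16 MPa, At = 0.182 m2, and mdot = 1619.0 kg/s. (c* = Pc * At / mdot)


c* = 16e6 * 0.182 / 1619.0 = 1799 m/s

1799 m/s


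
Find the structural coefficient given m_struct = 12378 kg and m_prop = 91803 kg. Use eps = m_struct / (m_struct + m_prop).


eps = 12378 / (12378 + 91803) = 0.1188

0.1188


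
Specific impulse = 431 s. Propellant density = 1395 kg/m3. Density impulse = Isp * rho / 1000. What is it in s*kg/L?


rho*Isp = 431 * 1395 / 1000 = 601 s*kg/L

601 s*kg/L


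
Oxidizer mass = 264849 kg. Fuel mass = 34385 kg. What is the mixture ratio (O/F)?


MR = 264849 / 34385 = 7.7

7.7


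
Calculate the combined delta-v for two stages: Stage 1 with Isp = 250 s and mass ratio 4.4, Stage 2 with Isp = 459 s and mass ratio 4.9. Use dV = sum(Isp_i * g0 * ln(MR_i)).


dV1 = 250 * 9.81 * ln(4.4) = 3633.6 m/s
dV2 = 459 * 9.81 * ln(4.9) = 7156.0 m/s
Total dV = 3633.6 + 7156.0 = 10789.6 m/s ~ 10790 m/s

10790 m/s


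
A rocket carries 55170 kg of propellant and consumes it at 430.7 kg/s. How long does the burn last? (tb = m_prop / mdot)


tb = 55170 / 430.7 = 128.1 s

128.1 s


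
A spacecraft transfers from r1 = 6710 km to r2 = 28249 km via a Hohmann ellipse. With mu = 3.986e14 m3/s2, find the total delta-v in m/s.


V1 = sqrt(mu/r1) = 7707.39 m/s
dV1 = V1*(sqrt(2*r2/(r1+r2)) - 1) = 2090.77 m/s
V2 = sqrt(mu/r2) = 3756.36 m/s
dV2 = V2*(1 - sqrt(2*r1/(r1+r2))) = 1429.0 m/s
Total dV = 3520 m/s

3520 m/s


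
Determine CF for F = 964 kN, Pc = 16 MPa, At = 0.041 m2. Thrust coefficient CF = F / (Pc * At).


CF = 964000 / (16e6 * 0.041) = 1.47

1.47


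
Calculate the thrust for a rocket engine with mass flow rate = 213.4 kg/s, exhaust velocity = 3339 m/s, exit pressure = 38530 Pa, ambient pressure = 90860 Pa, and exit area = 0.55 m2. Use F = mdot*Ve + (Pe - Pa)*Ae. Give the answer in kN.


F = 213.4 * 3339 + (38530 - 90860) * 0.55 = 683761.0 N = 683.8 kN

683.8 kN


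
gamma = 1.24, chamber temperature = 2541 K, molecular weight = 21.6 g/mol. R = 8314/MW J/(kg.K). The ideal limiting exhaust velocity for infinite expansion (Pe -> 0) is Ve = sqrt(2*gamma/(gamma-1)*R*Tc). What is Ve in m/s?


R = 8314 / 21.6 = 384.91 J/(kg.K)
Ve = sqrt(2 * 1.24 / (1.24 - 1) * 384.91 * 2541) = 3179 m/s

3179 m/s


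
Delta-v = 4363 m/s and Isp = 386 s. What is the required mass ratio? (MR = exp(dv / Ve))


Ve = 386 * 9.81 = 3786.66 m/s
MR = exp(4363 / 3786.66) = 3.165

3.165


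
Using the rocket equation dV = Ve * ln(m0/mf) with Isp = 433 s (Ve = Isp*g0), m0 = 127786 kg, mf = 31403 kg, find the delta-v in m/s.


Ve = 433 * 9.81 = 4247.73 m/s
dV = 4247.73 * ln(127786/31403) = 5961 m/s

5961 m/s


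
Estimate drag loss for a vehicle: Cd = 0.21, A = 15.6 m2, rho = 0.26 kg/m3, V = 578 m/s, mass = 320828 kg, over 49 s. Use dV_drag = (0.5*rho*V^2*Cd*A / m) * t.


D = 0.5 * 0.26 * 578^2 * 0.21 * 15.6 = 142279.69 N
a = 142279.69 / 320828 = 0.4435 m/s2
dV = 0.4435 * 49 = 21.7 m/s

21.7 m/s


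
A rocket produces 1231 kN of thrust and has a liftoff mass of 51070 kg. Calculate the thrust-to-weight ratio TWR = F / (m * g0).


TWR = 1231000 / (51070 * 9.81) = 2.46

2.46


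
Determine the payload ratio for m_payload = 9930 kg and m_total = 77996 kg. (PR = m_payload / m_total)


PR = 9930 / 77996 = 0.1273

0.1273


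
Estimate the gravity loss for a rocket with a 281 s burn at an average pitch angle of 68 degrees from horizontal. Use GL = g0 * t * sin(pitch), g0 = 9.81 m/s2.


GL = 9.81 * 281 * sin(68 deg) = 2556 m/s

2556 m/s


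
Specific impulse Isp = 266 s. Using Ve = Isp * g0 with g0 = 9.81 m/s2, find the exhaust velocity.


Ve = Isp * g0 = 266 * 9.81 = 2609.5 m/s

2609.5 m/s


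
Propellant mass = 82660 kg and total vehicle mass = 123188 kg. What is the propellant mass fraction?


PMF = 82660 / 123188 = 0.671

0.671


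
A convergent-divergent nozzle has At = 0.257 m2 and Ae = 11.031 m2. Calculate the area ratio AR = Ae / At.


AR = 11.031 / 0.257 = 42.9

42.9


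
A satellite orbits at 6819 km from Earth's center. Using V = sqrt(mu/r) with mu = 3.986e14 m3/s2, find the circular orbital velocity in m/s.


V = sqrt(3.986e14 / 6819000) = 7646 m/s

7646 m/s


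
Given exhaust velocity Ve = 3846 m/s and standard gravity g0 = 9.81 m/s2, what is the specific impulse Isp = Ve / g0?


Isp = Ve / g0 = 3846 / 9.81 = 392.0 s

392.0 s


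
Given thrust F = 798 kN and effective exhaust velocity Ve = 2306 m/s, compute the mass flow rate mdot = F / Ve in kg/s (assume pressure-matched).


mdot = F / Ve = 798000 / 2306 = 346.1 kg/s

346.1 kg/s


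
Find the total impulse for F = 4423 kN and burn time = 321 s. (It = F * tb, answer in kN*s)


It = 4423 * 321 = 1419783 kN*s

1419783 kN*s


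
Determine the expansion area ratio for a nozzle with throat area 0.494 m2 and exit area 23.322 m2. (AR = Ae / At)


AR = 23.322 / 0.494 = 47.2

47.2


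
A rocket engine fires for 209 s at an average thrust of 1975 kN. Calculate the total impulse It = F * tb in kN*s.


It = 1975 * 209 = 412775 kN*s

412775 kN*s


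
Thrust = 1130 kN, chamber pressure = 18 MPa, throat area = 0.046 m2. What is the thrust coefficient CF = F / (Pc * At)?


CF = 1130000 / (18e6 * 0.046) = 1.36

1.36


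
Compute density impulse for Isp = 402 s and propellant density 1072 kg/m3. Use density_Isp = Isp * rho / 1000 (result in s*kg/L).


rho*Isp = 402 * 1072 / 1000 = 431 s*kg/L

431 s*kg/L


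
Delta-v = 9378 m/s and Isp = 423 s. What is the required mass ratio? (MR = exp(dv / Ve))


Ve = 423 * 9.81 = 4149.63 m/s
MR = exp(9378 / 4149.63) = 9.583

9.583


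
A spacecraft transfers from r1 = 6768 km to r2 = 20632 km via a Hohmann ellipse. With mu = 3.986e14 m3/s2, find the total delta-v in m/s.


V1 = sqrt(mu/r1) = 7674.29 m/s
dV1 = V1*(sqrt(2*r2/(r1+r2)) - 1) = 1743.49 m/s
V2 = sqrt(mu/r2) = 4395.4 m/s
dV2 = V2*(1 - sqrt(2*r1/(r1+r2))) = 1306.04 m/s
Total dV = 3050 m/s

3050 m/s


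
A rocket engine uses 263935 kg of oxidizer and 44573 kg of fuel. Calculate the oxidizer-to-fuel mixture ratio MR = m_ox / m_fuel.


MR = 263935 / 44573 = 5.92

5.92


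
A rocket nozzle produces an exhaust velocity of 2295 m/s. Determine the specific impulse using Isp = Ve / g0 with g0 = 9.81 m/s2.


Isp = Ve / g0 = 2295 / 9.81 = 233.9 s

233.9 s


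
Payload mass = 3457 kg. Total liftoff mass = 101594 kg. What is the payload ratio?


PR = 3457 / 101594 = 0.034

0.034


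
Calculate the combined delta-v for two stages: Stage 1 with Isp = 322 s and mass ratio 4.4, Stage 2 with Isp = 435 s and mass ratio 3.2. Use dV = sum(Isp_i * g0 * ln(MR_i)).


dV1 = 322 * 9.81 * ln(4.4) = 4680.1 m/s
dV2 = 435 * 9.81 * ln(3.2) = 4963.6 m/s
Total dV = 4680.1 + 4963.6 = 9643.7 m/s ~ 9644 m/s

9644 m/s


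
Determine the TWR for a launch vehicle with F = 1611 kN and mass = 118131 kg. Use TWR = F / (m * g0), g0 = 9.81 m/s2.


TWR = 1611000 / (118131 * 9.81) = 1.39

1.39


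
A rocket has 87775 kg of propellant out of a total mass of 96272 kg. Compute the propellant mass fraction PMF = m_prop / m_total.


PMF = 87775 / 96272 = 0.912

0.912


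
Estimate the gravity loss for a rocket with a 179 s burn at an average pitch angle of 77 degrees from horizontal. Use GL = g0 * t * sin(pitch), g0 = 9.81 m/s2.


GL = 9.81 * 179 * sin(77 deg) = 1711 m/s

1711 m/s


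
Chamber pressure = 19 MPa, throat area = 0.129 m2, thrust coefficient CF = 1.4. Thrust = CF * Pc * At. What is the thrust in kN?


F = 1.4 * 19e6 * 0.129 = 3.4314e+06 N = 3431.4 kN

3431.4 kN


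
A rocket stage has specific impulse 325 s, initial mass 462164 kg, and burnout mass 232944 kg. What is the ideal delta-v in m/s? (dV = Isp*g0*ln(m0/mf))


Ve = 325 * 9.81 = 3188.25 m/s
dV = 3188.25 * ln(462164/232944) = 2184 m/s

2184 m/s


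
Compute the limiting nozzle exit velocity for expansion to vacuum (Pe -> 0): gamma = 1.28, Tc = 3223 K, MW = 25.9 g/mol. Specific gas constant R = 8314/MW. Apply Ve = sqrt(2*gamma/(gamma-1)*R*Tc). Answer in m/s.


R = 8314 / 25.9 = 321.0 J/(kg.K)
Ve = sqrt(2 * 1.28 / (1.28 - 1) * 321.0 * 3223) = 3076 m/s

3076 m/s


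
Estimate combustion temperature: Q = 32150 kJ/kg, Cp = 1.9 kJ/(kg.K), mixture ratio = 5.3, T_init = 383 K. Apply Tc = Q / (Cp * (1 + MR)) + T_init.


Tc = 32150 / (1.9 * (1 + 5.3)) + 383 = 3069 K

3069 K


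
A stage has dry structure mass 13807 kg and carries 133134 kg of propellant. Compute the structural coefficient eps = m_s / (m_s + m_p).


eps = 13807 / (13807 + 133134) = 0.094

0.094


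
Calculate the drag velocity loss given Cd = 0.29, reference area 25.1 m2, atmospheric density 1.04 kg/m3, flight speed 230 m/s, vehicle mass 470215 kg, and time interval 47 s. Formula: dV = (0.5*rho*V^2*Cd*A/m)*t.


D = 0.5 * 1.04 * 230^2 * 0.29 * 25.1 = 200230.73 N
a = 200230.73 / 470215 = 0.4258 m/s2
dV = 0.4258 * 47 = 20.0 m/s

20.0 m/s


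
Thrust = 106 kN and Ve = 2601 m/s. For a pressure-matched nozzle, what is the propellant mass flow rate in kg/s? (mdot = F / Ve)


mdot = F / Ve = 106000 / 2601 = 40.8 kg/s

40.8 kg/s


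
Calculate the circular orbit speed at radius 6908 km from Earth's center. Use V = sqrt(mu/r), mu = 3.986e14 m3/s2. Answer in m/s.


V = sqrt(3.986e14 / 6908000) = 7596 m/s

7596 m/s


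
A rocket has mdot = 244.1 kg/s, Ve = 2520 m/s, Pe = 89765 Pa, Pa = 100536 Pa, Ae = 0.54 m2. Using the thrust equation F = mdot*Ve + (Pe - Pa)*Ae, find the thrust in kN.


F = 244.1 * 2520 + (89765 - 100536) * 0.54 = 609316.0 N = 609.3 kN

609.3 kN


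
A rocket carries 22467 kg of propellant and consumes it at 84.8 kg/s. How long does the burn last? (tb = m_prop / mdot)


tb = 22467 / 84.8 = 264.9 s

264.9 s


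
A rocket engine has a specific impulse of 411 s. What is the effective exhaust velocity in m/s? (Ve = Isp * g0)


Ve = Isp * g0 = 411 * 9.81 = 4031.9 m/s

4031.9 m/s


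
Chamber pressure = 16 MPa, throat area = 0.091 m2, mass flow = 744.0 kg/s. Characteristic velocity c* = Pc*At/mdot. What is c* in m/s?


c* = 16e6 * 0.091 / 744.0 = 1957 m/s

1957 m/s


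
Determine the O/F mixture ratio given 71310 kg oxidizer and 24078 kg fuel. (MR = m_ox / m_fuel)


MR = 71310 / 24078 = 2.96

2.96


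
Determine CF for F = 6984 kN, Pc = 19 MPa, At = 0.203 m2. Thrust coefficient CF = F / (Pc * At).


CF = 6984000 / (19e6 * 0.203) = 1.81

1.81


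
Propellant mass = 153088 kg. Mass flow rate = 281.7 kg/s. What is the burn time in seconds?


tb = 153088 / 281.7 = 543.4 s

543.4 s


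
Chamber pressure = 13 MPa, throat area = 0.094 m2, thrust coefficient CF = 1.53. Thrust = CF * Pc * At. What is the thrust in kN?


F = 1.53 * 13e6 * 0.094 = 1.8697e+06 N = 1869.7 kN

1869.7 kN


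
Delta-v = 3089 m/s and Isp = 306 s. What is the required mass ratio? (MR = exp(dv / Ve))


Ve = 306 * 9.81 = 3001.86 m/s
MR = exp(3089 / 3001.86) = 2.798

2.798


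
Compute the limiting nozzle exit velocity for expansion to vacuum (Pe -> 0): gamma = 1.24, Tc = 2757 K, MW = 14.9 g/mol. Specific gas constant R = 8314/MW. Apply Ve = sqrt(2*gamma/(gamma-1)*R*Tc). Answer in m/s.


R = 8314 / 14.9 = 557.99 J/(kg.K)
Ve = sqrt(2 * 1.24 / (1.24 - 1) * 557.99 * 2757) = 3987 m/s

3987 m/s


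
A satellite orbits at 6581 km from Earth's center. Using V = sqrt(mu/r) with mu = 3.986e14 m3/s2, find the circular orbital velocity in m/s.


V = sqrt(3.986e14 / 6581000) = 7783 m/s

7783 m/s


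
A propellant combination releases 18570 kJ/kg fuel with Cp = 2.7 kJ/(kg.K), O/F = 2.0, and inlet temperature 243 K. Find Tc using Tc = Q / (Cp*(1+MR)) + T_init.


Tc = 18570 / (2.7 * (1 + 2.0)) + 243 = 2536 K

2536 K


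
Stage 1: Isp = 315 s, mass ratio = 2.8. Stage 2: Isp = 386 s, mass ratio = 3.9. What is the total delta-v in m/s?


dV1 = 315 * 9.81 * ln(2.8) = 3181.7 m/s
dV2 = 386 * 9.81 * ln(3.9) = 5153.6 m/s
Total dV = 3181.7 + 5153.6 = 8335.3 m/s ~ 8335 m/s

8335 m/s


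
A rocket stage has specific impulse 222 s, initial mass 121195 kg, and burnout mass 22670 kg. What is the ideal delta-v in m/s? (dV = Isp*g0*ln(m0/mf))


Ve = 222 * 9.81 = 2177.82 m/s
dV = 2177.82 * ln(121195/22670) = 3651 m/s

3651 m/s


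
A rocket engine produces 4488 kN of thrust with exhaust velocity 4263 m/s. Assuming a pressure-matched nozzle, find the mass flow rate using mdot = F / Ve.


mdot = F / Ve = 4488000 / 4263 = 1052.8 kg/s

1052.8 kg/s


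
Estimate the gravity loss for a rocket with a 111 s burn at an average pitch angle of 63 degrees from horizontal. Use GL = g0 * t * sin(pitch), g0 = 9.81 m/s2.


GL = 9.81 * 111 * sin(63 deg) = 970 m/s

970 m/s


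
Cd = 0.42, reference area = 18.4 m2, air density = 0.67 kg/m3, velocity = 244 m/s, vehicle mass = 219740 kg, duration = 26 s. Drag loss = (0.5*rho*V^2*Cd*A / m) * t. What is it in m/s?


D = 0.5 * 0.67 * 244^2 * 0.42 * 18.4 = 154131.56 N
a = 154131.56 / 219740 = 0.7014 m/s2
dV = 0.7014 * 26 = 18.2 m/s

18.2 m/s


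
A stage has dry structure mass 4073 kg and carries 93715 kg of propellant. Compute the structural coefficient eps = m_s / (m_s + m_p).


eps = 4073 / (4073 + 93715) = 0.0417

0.0417


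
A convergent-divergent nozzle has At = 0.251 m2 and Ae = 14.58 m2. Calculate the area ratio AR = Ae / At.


AR = 14.58 / 0.251 = 58.1

58.1


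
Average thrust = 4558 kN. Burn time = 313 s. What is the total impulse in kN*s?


It = 4558 * 313 = 1426654 kN*s

1426654 kN*s


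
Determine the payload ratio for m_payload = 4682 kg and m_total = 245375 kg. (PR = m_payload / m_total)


PR = 4682 / 245375 = 0.0191

0.0191


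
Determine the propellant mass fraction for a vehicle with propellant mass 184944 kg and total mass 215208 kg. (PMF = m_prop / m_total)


PMF = 184944 / 215208 = 0.859

0.859
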